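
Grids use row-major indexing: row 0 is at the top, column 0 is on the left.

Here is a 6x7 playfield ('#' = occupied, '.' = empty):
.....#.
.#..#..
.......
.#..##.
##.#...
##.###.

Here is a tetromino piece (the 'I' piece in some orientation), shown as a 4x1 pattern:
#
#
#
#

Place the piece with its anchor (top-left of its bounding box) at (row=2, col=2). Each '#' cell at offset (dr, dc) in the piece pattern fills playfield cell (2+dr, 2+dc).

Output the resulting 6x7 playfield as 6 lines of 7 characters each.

Fill (2+0,2+0) = (2,2)
Fill (2+1,2+0) = (3,2)
Fill (2+2,2+0) = (4,2)
Fill (2+3,2+0) = (5,2)

Answer: .....#.
.#..#..
..#....
.##.##.
####...
######.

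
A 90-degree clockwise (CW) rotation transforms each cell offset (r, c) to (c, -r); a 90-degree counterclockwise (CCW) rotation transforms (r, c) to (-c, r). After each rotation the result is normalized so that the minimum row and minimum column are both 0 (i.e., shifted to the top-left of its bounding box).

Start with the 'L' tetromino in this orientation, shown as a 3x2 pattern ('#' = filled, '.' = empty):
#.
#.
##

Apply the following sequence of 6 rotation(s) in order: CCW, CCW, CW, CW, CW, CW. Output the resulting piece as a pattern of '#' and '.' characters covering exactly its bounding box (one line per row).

Answer: ##
.#
.#

Derivation:
Start:
#.
#.
##
After rotation 1 (CCW):
..#
###
After rotation 2 (CCW):
##
.#
.#
After rotation 3 (CW):
..#
###
After rotation 4 (CW):
#.
#.
##
After rotation 5 (CW):
###
#..
After rotation 6 (CW):
##
.#
.#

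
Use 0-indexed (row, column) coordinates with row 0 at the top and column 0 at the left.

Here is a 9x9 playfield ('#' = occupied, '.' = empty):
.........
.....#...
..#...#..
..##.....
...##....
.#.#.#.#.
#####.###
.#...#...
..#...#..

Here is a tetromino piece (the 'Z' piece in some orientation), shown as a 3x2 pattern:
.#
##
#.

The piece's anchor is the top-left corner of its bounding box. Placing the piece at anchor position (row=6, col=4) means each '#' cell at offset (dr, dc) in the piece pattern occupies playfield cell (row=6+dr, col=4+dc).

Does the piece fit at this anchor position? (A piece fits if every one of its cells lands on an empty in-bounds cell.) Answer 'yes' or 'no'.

Check each piece cell at anchor (6, 4):
  offset (0,1) -> (6,5): empty -> OK
  offset (1,0) -> (7,4): empty -> OK
  offset (1,1) -> (7,5): occupied ('#') -> FAIL
  offset (2,0) -> (8,4): empty -> OK
All cells valid: no

Answer: no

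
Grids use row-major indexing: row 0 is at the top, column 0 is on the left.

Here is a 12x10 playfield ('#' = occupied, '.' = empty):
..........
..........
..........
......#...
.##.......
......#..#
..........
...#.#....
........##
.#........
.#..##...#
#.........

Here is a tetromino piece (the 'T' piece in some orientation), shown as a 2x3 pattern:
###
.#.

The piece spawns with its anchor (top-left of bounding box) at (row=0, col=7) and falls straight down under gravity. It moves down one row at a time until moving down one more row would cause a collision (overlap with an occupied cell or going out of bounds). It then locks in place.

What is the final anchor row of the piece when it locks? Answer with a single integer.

Answer: 4

Derivation:
Spawn at (row=0, col=7). Try each row:
  row 0: fits
  row 1: fits
  row 2: fits
  row 3: fits
  row 4: fits
  row 5: blocked -> lock at row 4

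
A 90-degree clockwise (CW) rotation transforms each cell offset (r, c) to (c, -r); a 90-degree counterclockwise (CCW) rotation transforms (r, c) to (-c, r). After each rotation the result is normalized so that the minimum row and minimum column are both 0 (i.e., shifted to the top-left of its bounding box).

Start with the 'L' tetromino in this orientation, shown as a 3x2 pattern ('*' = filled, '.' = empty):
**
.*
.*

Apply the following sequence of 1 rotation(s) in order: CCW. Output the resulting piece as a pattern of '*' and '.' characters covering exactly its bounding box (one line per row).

Answer: ***
*..

Derivation:
Start:
**
.*
.*
After rotation 1 (CCW):
***
*..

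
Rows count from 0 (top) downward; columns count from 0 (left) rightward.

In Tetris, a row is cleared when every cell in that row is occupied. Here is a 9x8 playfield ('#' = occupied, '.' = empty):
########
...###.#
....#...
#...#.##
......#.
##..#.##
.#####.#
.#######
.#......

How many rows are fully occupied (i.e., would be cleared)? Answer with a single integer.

Check each row:
  row 0: 0 empty cells -> FULL (clear)
  row 1: 4 empty cells -> not full
  row 2: 7 empty cells -> not full
  row 3: 4 empty cells -> not full
  row 4: 7 empty cells -> not full
  row 5: 3 empty cells -> not full
  row 6: 2 empty cells -> not full
  row 7: 1 empty cell -> not full
  row 8: 7 empty cells -> not full
Total rows cleared: 1

Answer: 1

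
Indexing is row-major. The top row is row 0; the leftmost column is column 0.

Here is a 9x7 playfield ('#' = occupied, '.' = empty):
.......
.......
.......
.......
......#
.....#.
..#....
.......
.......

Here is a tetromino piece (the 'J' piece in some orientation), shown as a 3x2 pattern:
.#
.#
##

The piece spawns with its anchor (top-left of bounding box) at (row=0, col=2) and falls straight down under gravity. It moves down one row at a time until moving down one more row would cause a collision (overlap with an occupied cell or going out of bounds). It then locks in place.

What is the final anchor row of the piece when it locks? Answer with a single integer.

Answer: 3

Derivation:
Spawn at (row=0, col=2). Try each row:
  row 0: fits
  row 1: fits
  row 2: fits
  row 3: fits
  row 4: blocked -> lock at row 3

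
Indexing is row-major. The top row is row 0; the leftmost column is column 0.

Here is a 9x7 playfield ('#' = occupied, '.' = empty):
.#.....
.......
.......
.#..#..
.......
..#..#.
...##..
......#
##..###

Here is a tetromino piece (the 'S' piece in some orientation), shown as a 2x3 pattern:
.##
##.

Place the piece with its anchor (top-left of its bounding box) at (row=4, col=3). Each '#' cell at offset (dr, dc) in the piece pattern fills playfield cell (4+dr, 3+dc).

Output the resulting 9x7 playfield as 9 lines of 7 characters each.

Fill (4+0,3+1) = (4,4)
Fill (4+0,3+2) = (4,5)
Fill (4+1,3+0) = (5,3)
Fill (4+1,3+1) = (5,4)

Answer: .#.....
.......
.......
.#..#..
....##.
..####.
...##..
......#
##..###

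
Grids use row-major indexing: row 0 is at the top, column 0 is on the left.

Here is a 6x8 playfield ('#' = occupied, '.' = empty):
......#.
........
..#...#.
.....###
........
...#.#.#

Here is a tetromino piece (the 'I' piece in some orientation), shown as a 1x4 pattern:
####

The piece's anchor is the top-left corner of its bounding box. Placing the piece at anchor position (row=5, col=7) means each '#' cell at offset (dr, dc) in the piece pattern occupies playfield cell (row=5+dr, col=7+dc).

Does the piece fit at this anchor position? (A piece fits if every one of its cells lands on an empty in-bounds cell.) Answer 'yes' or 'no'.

Answer: no

Derivation:
Check each piece cell at anchor (5, 7):
  offset (0,0) -> (5,7): occupied ('#') -> FAIL
  offset (0,1) -> (5,8): out of bounds -> FAIL
  offset (0,2) -> (5,9): out of bounds -> FAIL
  offset (0,3) -> (5,10): out of bounds -> FAIL
All cells valid: no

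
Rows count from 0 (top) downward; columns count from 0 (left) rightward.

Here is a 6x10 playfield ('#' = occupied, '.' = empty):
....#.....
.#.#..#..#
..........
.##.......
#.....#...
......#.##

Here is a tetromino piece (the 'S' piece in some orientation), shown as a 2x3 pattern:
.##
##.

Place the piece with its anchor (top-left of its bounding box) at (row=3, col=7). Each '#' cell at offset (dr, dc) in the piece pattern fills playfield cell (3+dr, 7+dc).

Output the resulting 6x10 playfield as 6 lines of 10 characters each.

Fill (3+0,7+1) = (3,8)
Fill (3+0,7+2) = (3,9)
Fill (3+1,7+0) = (4,7)
Fill (3+1,7+1) = (4,8)

Answer: ....#.....
.#.#..#..#
..........
.##.....##
#.....###.
......#.##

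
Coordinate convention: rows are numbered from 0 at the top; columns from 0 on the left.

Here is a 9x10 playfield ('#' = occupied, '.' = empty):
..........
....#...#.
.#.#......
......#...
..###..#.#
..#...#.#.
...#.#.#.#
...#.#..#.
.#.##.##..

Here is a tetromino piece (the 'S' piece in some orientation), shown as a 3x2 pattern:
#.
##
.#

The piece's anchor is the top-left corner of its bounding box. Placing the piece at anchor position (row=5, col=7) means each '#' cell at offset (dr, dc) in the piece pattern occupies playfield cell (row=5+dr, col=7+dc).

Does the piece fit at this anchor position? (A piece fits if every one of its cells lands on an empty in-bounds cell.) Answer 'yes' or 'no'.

Check each piece cell at anchor (5, 7):
  offset (0,0) -> (5,7): empty -> OK
  offset (1,0) -> (6,7): occupied ('#') -> FAIL
  offset (1,1) -> (6,8): empty -> OK
  offset (2,1) -> (7,8): occupied ('#') -> FAIL
All cells valid: no

Answer: no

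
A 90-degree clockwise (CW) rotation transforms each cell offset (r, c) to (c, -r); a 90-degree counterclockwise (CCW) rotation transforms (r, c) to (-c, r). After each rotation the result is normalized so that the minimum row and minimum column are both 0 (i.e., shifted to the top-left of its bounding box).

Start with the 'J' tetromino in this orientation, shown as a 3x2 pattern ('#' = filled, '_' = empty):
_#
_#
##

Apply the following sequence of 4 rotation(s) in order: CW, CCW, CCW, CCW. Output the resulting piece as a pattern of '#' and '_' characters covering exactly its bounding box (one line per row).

Answer: ##
#_
#_

Derivation:
Start:
_#
_#
##
After rotation 1 (CW):
#__
###
After rotation 2 (CCW):
_#
_#
##
After rotation 3 (CCW):
###
__#
After rotation 4 (CCW):
##
#_
#_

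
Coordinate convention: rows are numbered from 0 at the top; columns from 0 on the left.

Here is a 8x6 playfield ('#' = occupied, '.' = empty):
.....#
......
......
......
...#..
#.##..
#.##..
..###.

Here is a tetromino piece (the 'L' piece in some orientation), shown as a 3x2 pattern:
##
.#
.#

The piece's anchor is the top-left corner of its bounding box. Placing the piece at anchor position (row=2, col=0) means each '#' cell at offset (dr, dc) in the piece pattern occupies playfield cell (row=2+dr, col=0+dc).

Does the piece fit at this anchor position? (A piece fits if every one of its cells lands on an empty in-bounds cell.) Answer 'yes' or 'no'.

Answer: yes

Derivation:
Check each piece cell at anchor (2, 0):
  offset (0,0) -> (2,0): empty -> OK
  offset (0,1) -> (2,1): empty -> OK
  offset (1,1) -> (3,1): empty -> OK
  offset (2,1) -> (4,1): empty -> OK
All cells valid: yes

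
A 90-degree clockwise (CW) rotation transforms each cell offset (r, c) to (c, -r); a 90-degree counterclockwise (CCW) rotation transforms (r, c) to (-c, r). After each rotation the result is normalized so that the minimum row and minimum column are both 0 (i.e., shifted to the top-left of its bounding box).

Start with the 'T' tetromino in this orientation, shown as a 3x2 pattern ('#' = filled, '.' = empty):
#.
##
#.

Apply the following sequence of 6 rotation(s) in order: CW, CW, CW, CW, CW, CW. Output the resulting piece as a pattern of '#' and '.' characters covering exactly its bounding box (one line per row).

Start:
#.
##
#.
After rotation 1 (CW):
###
.#.
After rotation 2 (CW):
.#
##
.#
After rotation 3 (CW):
.#.
###
After rotation 4 (CW):
#.
##
#.
After rotation 5 (CW):
###
.#.
After rotation 6 (CW):
.#
##
.#

Answer: .#
##
.#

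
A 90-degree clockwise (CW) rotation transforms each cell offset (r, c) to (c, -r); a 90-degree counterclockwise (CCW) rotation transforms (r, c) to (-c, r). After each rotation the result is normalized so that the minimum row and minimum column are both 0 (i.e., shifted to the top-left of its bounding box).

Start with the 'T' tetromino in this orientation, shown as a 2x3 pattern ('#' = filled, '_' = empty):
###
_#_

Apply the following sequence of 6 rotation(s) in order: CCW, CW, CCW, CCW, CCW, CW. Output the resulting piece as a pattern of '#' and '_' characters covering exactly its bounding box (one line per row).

Start:
###
_#_
After rotation 1 (CCW):
#_
##
#_
After rotation 2 (CW):
###
_#_
After rotation 3 (CCW):
#_
##
#_
After rotation 4 (CCW):
_#_
###
After rotation 5 (CCW):
_#
##
_#
After rotation 6 (CW):
_#_
###

Answer: _#_
###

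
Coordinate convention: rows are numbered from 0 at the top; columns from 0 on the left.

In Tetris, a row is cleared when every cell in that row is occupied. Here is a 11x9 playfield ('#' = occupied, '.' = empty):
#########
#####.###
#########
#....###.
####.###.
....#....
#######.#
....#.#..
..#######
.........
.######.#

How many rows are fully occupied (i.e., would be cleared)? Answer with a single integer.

Answer: 2

Derivation:
Check each row:
  row 0: 0 empty cells -> FULL (clear)
  row 1: 1 empty cell -> not full
  row 2: 0 empty cells -> FULL (clear)
  row 3: 5 empty cells -> not full
  row 4: 2 empty cells -> not full
  row 5: 8 empty cells -> not full
  row 6: 1 empty cell -> not full
  row 7: 7 empty cells -> not full
  row 8: 2 empty cells -> not full
  row 9: 9 empty cells -> not full
  row 10: 2 empty cells -> not full
Total rows cleared: 2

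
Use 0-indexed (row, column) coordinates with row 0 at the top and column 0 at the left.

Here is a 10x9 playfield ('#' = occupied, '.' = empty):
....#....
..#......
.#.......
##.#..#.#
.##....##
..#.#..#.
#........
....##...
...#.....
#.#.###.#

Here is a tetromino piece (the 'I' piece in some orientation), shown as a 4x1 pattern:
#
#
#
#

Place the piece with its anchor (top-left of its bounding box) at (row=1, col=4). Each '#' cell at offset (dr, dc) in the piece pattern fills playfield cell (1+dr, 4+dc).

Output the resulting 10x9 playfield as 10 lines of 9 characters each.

Fill (1+0,4+0) = (1,4)
Fill (1+1,4+0) = (2,4)
Fill (1+2,4+0) = (3,4)
Fill (1+3,4+0) = (4,4)

Answer: ....#....
..#.#....
.#..#....
##.##.#.#
.##.#..##
..#.#..#.
#........
....##...
...#.....
#.#.###.#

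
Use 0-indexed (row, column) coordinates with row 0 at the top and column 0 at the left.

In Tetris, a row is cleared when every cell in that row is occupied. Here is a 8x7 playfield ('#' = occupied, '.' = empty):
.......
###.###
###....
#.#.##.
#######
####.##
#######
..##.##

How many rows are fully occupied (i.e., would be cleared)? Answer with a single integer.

Check each row:
  row 0: 7 empty cells -> not full
  row 1: 1 empty cell -> not full
  row 2: 4 empty cells -> not full
  row 3: 3 empty cells -> not full
  row 4: 0 empty cells -> FULL (clear)
  row 5: 1 empty cell -> not full
  row 6: 0 empty cells -> FULL (clear)
  row 7: 3 empty cells -> not full
Total rows cleared: 2

Answer: 2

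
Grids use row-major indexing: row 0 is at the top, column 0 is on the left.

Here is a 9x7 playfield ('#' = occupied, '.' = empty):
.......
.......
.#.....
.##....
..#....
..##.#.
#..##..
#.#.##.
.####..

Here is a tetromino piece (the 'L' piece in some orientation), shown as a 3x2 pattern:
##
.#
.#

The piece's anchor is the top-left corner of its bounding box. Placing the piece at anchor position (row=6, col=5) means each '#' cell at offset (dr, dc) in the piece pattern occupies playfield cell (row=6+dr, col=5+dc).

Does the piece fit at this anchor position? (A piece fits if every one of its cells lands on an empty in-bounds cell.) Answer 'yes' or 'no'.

Answer: yes

Derivation:
Check each piece cell at anchor (6, 5):
  offset (0,0) -> (6,5): empty -> OK
  offset (0,1) -> (6,6): empty -> OK
  offset (1,1) -> (7,6): empty -> OK
  offset (2,1) -> (8,6): empty -> OK
All cells valid: yes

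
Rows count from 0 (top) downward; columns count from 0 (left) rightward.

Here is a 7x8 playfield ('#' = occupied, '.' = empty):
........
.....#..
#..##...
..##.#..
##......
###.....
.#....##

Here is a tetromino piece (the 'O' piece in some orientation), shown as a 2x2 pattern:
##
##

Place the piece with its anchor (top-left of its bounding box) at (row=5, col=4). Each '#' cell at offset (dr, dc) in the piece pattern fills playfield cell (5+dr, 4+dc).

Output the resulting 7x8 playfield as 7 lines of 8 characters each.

Fill (5+0,4+0) = (5,4)
Fill (5+0,4+1) = (5,5)
Fill (5+1,4+0) = (6,4)
Fill (5+1,4+1) = (6,5)

Answer: ........
.....#..
#..##...
..##.#..
##......
###.##..
.#..####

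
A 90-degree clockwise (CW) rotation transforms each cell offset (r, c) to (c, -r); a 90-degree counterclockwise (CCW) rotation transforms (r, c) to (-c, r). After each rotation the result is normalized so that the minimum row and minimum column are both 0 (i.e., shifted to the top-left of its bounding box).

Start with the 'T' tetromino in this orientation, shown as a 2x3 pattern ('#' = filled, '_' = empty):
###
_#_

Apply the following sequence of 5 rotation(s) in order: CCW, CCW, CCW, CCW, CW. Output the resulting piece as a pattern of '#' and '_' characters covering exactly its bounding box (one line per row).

Start:
###
_#_
After rotation 1 (CCW):
#_
##
#_
After rotation 2 (CCW):
_#_
###
After rotation 3 (CCW):
_#
##
_#
After rotation 4 (CCW):
###
_#_
After rotation 5 (CW):
_#
##
_#

Answer: _#
##
_#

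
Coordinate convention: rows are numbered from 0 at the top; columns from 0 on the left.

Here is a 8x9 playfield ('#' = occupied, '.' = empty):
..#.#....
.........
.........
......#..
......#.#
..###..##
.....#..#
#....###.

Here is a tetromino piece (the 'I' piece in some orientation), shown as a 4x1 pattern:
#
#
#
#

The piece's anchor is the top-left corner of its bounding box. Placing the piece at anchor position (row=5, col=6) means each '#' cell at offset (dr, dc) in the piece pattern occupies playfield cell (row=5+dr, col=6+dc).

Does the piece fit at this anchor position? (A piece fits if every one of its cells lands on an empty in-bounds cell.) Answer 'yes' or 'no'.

Check each piece cell at anchor (5, 6):
  offset (0,0) -> (5,6): empty -> OK
  offset (1,0) -> (6,6): empty -> OK
  offset (2,0) -> (7,6): occupied ('#') -> FAIL
  offset (3,0) -> (8,6): out of bounds -> FAIL
All cells valid: no

Answer: no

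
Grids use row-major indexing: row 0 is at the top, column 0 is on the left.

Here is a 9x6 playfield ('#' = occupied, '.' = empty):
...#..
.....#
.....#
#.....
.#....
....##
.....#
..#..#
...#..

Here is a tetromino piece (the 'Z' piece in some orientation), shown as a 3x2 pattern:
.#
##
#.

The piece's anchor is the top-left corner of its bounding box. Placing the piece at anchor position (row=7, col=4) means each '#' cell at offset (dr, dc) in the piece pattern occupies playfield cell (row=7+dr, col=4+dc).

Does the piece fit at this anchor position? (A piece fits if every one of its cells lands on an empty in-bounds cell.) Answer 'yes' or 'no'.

Answer: no

Derivation:
Check each piece cell at anchor (7, 4):
  offset (0,1) -> (7,5): occupied ('#') -> FAIL
  offset (1,0) -> (8,4): empty -> OK
  offset (1,1) -> (8,5): empty -> OK
  offset (2,0) -> (9,4): out of bounds -> FAIL
All cells valid: no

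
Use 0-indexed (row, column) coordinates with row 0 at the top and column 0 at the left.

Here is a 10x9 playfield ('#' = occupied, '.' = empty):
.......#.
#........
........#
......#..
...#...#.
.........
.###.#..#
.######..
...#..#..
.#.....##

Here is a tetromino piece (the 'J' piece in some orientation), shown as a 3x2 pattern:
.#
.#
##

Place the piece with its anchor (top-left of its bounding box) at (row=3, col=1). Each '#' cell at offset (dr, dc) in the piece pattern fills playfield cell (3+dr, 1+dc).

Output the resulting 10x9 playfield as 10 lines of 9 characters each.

Answer: .......#.
#........
........#
..#...#..
..##...#.
.##......
.###.#..#
.######..
...#..#..
.#.....##

Derivation:
Fill (3+0,1+1) = (3,2)
Fill (3+1,1+1) = (4,2)
Fill (3+2,1+0) = (5,1)
Fill (3+2,1+1) = (5,2)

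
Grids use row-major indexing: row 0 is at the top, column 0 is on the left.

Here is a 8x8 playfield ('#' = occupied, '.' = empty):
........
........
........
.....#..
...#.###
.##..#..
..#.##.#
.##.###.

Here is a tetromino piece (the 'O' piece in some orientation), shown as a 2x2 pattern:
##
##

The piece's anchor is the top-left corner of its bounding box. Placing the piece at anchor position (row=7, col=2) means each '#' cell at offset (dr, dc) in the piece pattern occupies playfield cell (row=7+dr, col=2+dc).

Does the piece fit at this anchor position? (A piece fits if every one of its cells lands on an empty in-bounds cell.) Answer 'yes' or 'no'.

Answer: no

Derivation:
Check each piece cell at anchor (7, 2):
  offset (0,0) -> (7,2): occupied ('#') -> FAIL
  offset (0,1) -> (7,3): empty -> OK
  offset (1,0) -> (8,2): out of bounds -> FAIL
  offset (1,1) -> (8,3): out of bounds -> FAIL
All cells valid: no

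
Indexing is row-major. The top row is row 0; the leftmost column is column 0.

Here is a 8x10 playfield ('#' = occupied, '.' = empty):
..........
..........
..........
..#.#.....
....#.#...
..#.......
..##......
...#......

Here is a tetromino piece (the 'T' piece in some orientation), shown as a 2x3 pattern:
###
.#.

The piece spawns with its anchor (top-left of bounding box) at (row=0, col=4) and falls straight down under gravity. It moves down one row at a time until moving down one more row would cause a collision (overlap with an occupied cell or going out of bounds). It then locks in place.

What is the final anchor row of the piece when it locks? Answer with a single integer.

Spawn at (row=0, col=4). Try each row:
  row 0: fits
  row 1: fits
  row 2: fits
  row 3: blocked -> lock at row 2

Answer: 2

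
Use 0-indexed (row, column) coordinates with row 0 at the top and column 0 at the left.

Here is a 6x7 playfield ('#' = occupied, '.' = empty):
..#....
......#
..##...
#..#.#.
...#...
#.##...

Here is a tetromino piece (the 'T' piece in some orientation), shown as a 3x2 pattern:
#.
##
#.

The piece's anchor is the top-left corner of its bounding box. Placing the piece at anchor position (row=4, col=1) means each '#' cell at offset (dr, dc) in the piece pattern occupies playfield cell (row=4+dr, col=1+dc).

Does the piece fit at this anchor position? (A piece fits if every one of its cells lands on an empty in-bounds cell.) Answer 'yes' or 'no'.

Answer: no

Derivation:
Check each piece cell at anchor (4, 1):
  offset (0,0) -> (4,1): empty -> OK
  offset (1,0) -> (5,1): empty -> OK
  offset (1,1) -> (5,2): occupied ('#') -> FAIL
  offset (2,0) -> (6,1): out of bounds -> FAIL
All cells valid: no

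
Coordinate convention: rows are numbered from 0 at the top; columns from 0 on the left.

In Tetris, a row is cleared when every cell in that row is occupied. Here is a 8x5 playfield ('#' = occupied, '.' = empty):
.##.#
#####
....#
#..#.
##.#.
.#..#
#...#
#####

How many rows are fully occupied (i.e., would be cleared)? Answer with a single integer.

Answer: 2

Derivation:
Check each row:
  row 0: 2 empty cells -> not full
  row 1: 0 empty cells -> FULL (clear)
  row 2: 4 empty cells -> not full
  row 3: 3 empty cells -> not full
  row 4: 2 empty cells -> not full
  row 5: 3 empty cells -> not full
  row 6: 3 empty cells -> not full
  row 7: 0 empty cells -> FULL (clear)
Total rows cleared: 2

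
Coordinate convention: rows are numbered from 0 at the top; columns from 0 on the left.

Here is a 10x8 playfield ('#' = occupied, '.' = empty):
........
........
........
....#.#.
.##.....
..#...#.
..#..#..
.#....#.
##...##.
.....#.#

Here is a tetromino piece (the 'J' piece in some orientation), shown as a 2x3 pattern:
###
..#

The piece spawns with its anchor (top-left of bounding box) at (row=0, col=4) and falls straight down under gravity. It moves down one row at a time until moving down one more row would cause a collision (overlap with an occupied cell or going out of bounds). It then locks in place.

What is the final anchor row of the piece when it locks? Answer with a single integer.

Spawn at (row=0, col=4). Try each row:
  row 0: fits
  row 1: fits
  row 2: blocked -> lock at row 1

Answer: 1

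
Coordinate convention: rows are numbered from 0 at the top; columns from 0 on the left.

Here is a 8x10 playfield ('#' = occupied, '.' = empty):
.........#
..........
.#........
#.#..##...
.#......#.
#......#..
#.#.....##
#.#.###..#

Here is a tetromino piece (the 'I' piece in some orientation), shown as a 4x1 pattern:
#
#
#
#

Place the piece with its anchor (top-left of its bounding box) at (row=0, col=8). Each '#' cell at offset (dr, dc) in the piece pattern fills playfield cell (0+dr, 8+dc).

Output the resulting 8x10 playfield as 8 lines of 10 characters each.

Answer: ........##
........#.
.#......#.
#.#..##.#.
.#......#.
#......#..
#.#.....##
#.#.###..#

Derivation:
Fill (0+0,8+0) = (0,8)
Fill (0+1,8+0) = (1,8)
Fill (0+2,8+0) = (2,8)
Fill (0+3,8+0) = (3,8)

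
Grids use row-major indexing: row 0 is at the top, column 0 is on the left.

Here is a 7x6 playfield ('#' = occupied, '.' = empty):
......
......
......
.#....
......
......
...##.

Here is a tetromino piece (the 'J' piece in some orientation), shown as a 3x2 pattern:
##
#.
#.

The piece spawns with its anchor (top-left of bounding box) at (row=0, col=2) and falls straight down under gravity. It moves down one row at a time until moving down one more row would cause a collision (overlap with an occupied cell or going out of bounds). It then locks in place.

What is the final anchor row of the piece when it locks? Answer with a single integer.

Spawn at (row=0, col=2). Try each row:
  row 0: fits
  row 1: fits
  row 2: fits
  row 3: fits
  row 4: fits
  row 5: blocked -> lock at row 4

Answer: 4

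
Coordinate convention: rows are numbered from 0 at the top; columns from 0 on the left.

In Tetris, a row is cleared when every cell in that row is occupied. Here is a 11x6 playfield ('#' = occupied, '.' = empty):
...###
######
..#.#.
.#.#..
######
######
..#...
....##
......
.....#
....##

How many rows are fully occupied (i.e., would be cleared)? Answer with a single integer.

Check each row:
  row 0: 3 empty cells -> not full
  row 1: 0 empty cells -> FULL (clear)
  row 2: 4 empty cells -> not full
  row 3: 4 empty cells -> not full
  row 4: 0 empty cells -> FULL (clear)
  row 5: 0 empty cells -> FULL (clear)
  row 6: 5 empty cells -> not full
  row 7: 4 empty cells -> not full
  row 8: 6 empty cells -> not full
  row 9: 5 empty cells -> not full
  row 10: 4 empty cells -> not full
Total rows cleared: 3

Answer: 3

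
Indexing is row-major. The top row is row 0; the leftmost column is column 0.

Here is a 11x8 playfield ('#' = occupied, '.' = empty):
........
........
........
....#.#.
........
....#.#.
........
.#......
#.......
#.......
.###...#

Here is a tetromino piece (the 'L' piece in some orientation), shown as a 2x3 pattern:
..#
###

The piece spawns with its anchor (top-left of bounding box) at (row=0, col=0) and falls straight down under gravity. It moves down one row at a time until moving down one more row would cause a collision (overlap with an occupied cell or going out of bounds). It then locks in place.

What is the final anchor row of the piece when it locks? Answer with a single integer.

Spawn at (row=0, col=0). Try each row:
  row 0: fits
  row 1: fits
  row 2: fits
  row 3: fits
  row 4: fits
  row 5: fits
  row 6: blocked -> lock at row 5

Answer: 5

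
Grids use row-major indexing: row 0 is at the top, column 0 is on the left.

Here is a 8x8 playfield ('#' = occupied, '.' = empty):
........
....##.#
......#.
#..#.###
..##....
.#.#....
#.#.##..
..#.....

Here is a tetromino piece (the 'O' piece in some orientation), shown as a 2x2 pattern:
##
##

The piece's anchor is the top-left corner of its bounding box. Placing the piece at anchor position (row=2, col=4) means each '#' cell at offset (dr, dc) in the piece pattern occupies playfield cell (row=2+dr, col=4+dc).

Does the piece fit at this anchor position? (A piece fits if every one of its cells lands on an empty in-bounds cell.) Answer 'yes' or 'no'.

Answer: no

Derivation:
Check each piece cell at anchor (2, 4):
  offset (0,0) -> (2,4): empty -> OK
  offset (0,1) -> (2,5): empty -> OK
  offset (1,0) -> (3,4): empty -> OK
  offset (1,1) -> (3,5): occupied ('#') -> FAIL
All cells valid: no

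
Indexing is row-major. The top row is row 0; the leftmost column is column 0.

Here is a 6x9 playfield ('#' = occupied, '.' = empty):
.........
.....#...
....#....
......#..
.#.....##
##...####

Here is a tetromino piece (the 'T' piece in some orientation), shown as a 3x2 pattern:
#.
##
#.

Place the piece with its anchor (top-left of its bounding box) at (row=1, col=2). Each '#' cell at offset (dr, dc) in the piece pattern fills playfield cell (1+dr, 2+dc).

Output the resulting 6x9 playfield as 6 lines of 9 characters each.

Answer: .........
..#..#...
..###....
..#...#..
.#.....##
##...####

Derivation:
Fill (1+0,2+0) = (1,2)
Fill (1+1,2+0) = (2,2)
Fill (1+1,2+1) = (2,3)
Fill (1+2,2+0) = (3,2)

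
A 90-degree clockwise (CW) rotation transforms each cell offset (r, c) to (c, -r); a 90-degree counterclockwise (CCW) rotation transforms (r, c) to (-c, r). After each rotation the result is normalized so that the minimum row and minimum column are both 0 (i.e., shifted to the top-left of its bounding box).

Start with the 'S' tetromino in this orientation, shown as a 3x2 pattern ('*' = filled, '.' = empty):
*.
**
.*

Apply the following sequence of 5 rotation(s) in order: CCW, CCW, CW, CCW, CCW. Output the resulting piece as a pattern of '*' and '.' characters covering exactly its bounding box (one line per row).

Answer: .**
**.

Derivation:
Start:
*.
**
.*
After rotation 1 (CCW):
.**
**.
After rotation 2 (CCW):
*.
**
.*
After rotation 3 (CW):
.**
**.
After rotation 4 (CCW):
*.
**
.*
After rotation 5 (CCW):
.**
**.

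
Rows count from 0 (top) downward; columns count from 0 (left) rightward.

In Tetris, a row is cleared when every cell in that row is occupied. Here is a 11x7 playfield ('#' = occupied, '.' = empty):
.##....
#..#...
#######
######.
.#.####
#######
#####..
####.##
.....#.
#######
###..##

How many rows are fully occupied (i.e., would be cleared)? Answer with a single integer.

Answer: 3

Derivation:
Check each row:
  row 0: 5 empty cells -> not full
  row 1: 5 empty cells -> not full
  row 2: 0 empty cells -> FULL (clear)
  row 3: 1 empty cell -> not full
  row 4: 2 empty cells -> not full
  row 5: 0 empty cells -> FULL (clear)
  row 6: 2 empty cells -> not full
  row 7: 1 empty cell -> not full
  row 8: 6 empty cells -> not full
  row 9: 0 empty cells -> FULL (clear)
  row 10: 2 empty cells -> not full
Total rows cleared: 3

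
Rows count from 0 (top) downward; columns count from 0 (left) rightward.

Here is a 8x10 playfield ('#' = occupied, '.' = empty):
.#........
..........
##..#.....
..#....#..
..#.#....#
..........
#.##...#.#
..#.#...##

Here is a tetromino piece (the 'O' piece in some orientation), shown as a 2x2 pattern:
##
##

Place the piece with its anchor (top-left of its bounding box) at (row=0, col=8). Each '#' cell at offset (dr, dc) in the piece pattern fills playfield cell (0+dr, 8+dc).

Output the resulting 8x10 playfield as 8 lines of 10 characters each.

Answer: .#......##
........##
##..#.....
..#....#..
..#.#....#
..........
#.##...#.#
..#.#...##

Derivation:
Fill (0+0,8+0) = (0,8)
Fill (0+0,8+1) = (0,9)
Fill (0+1,8+0) = (1,8)
Fill (0+1,8+1) = (1,9)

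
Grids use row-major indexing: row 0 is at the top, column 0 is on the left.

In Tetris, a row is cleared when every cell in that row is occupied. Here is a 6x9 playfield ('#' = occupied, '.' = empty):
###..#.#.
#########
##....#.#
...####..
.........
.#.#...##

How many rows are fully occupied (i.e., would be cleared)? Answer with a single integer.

Check each row:
  row 0: 4 empty cells -> not full
  row 1: 0 empty cells -> FULL (clear)
  row 2: 5 empty cells -> not full
  row 3: 5 empty cells -> not full
  row 4: 9 empty cells -> not full
  row 5: 5 empty cells -> not full
Total rows cleared: 1

Answer: 1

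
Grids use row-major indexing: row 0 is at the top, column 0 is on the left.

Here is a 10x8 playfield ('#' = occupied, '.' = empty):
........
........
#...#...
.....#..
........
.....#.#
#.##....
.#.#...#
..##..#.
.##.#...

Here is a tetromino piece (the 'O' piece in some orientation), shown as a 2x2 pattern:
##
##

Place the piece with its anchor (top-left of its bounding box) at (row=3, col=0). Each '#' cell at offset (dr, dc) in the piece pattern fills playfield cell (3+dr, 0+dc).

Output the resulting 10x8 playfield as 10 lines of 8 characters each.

Fill (3+0,0+0) = (3,0)
Fill (3+0,0+1) = (3,1)
Fill (3+1,0+0) = (4,0)
Fill (3+1,0+1) = (4,1)

Answer: ........
........
#...#...
##...#..
##......
.....#.#
#.##....
.#.#...#
..##..#.
.##.#...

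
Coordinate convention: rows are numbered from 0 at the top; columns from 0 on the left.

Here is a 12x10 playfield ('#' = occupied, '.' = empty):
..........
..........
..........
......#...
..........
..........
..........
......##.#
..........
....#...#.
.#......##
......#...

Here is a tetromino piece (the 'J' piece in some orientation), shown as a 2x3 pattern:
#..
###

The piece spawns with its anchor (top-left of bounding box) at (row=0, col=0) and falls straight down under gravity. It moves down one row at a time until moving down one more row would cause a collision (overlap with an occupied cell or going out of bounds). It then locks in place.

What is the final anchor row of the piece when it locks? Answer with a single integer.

Spawn at (row=0, col=0). Try each row:
  row 0: fits
  row 1: fits
  row 2: fits
  row 3: fits
  row 4: fits
  row 5: fits
  row 6: fits
  row 7: fits
  row 8: fits
  row 9: blocked -> lock at row 8

Answer: 8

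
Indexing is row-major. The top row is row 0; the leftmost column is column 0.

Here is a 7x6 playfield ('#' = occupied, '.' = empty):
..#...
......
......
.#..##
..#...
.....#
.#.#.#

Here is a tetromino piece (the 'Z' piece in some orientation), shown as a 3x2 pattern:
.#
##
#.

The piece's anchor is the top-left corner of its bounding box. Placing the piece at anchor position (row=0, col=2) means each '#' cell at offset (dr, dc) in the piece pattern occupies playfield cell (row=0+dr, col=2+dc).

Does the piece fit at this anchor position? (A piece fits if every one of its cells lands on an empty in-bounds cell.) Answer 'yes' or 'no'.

Check each piece cell at anchor (0, 2):
  offset (0,1) -> (0,3): empty -> OK
  offset (1,0) -> (1,2): empty -> OK
  offset (1,1) -> (1,3): empty -> OK
  offset (2,0) -> (2,2): empty -> OK
All cells valid: yes

Answer: yes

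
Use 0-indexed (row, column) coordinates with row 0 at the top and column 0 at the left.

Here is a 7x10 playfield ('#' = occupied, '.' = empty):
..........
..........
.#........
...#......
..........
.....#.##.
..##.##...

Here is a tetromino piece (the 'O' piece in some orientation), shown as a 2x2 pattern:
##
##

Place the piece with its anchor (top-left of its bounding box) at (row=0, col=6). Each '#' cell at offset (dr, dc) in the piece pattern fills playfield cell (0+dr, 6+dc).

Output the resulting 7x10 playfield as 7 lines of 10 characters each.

Fill (0+0,6+0) = (0,6)
Fill (0+0,6+1) = (0,7)
Fill (0+1,6+0) = (1,6)
Fill (0+1,6+1) = (1,7)

Answer: ......##..
......##..
.#........
...#......
..........
.....#.##.
..##.##...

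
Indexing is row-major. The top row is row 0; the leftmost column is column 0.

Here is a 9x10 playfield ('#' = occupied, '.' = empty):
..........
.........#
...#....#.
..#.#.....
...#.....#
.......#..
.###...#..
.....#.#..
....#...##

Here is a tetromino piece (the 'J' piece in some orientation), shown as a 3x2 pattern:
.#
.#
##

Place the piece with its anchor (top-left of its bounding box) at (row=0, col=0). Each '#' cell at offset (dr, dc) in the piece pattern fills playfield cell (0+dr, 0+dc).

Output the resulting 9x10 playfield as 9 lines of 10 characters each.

Fill (0+0,0+1) = (0,1)
Fill (0+1,0+1) = (1,1)
Fill (0+2,0+0) = (2,0)
Fill (0+2,0+1) = (2,1)

Answer: .#........
.#.......#
##.#....#.
..#.#.....
...#.....#
.......#..
.###...#..
.....#.#..
....#...##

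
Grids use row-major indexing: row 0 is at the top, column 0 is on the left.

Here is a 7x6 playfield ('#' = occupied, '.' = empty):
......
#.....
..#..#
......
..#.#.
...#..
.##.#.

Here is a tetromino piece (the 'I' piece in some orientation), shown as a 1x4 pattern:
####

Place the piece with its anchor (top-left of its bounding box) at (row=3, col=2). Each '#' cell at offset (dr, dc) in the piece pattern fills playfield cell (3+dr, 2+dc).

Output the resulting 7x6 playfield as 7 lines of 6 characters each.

Fill (3+0,2+0) = (3,2)
Fill (3+0,2+1) = (3,3)
Fill (3+0,2+2) = (3,4)
Fill (3+0,2+3) = (3,5)

Answer: ......
#.....
..#..#
..####
..#.#.
...#..
.##.#.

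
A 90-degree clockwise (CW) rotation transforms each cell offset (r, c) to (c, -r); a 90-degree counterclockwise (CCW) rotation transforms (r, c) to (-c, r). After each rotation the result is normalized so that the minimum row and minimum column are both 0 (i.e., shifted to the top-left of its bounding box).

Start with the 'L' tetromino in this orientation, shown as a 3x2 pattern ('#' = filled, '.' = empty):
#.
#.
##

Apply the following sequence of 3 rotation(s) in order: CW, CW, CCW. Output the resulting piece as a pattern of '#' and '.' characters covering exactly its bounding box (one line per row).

Start:
#.
#.
##
After rotation 1 (CW):
###
#..
After rotation 2 (CW):
##
.#
.#
After rotation 3 (CCW):
###
#..

Answer: ###
#..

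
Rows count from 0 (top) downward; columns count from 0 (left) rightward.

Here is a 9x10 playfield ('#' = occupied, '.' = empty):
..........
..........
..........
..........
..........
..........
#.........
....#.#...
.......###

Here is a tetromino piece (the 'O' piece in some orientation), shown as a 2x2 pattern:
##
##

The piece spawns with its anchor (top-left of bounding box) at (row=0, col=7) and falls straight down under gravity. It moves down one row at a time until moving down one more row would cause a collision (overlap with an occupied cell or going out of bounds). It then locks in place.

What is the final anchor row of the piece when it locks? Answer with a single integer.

Spawn at (row=0, col=7). Try each row:
  row 0: fits
  row 1: fits
  row 2: fits
  row 3: fits
  row 4: fits
  row 5: fits
  row 6: fits
  row 7: blocked -> lock at row 6

Answer: 6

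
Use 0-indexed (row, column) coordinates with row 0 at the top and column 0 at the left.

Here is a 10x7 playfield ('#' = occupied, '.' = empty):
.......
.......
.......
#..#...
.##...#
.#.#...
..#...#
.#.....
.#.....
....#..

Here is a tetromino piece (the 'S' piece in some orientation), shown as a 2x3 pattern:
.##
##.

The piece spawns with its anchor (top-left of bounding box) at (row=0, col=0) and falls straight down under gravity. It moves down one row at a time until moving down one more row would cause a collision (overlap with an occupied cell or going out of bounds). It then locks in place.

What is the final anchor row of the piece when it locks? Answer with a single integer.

Spawn at (row=0, col=0). Try each row:
  row 0: fits
  row 1: fits
  row 2: blocked -> lock at row 1

Answer: 1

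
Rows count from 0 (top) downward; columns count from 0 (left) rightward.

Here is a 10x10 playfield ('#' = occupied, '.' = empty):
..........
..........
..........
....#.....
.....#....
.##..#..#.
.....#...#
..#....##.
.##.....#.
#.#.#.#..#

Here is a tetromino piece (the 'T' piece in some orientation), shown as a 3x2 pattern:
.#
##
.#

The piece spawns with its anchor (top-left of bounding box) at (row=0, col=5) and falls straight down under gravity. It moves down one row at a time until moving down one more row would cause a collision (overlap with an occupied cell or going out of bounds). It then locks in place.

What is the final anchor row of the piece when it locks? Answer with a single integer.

Spawn at (row=0, col=5). Try each row:
  row 0: fits
  row 1: fits
  row 2: fits
  row 3: blocked -> lock at row 2

Answer: 2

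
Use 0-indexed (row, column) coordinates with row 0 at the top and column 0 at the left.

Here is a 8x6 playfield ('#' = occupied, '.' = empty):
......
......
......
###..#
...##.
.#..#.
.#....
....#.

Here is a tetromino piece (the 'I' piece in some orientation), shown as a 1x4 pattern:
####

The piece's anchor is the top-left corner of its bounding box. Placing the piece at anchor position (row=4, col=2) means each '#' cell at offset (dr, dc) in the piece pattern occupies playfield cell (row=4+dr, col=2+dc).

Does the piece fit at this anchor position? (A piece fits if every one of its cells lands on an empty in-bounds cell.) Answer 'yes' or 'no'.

Answer: no

Derivation:
Check each piece cell at anchor (4, 2):
  offset (0,0) -> (4,2): empty -> OK
  offset (0,1) -> (4,3): occupied ('#') -> FAIL
  offset (0,2) -> (4,4): occupied ('#') -> FAIL
  offset (0,3) -> (4,5): empty -> OK
All cells valid: no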